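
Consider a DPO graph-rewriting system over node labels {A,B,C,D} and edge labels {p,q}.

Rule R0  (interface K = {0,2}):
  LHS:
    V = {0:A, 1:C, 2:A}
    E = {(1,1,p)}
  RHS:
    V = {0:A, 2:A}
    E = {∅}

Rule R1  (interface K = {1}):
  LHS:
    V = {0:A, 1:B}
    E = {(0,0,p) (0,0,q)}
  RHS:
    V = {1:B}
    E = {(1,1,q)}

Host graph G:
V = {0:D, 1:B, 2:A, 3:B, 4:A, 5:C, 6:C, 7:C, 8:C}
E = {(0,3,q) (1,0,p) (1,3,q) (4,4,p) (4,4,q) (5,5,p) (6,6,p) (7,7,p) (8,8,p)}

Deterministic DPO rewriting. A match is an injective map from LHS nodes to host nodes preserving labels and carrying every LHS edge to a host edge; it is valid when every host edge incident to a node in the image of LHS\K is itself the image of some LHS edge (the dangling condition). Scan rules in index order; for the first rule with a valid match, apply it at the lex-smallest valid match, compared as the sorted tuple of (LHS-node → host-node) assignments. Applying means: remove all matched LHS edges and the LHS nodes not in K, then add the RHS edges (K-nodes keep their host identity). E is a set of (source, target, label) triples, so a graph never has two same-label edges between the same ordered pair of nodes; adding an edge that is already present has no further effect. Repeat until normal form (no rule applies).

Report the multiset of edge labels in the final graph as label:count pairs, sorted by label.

Answer: p:1 q:3

Steps:
start.  V:9 E:9  edges: 0-q->3 1-p->0 1-q->3 4-p->4 4-q->4 5-p->5 6-p->6 7-p->7 8-p->8
1. fire R0 via {0↦2, 1↦5, 2↦4}  →  V:8 E:8  edges: 0-q->3 1-p->0 1-q->3 4-p->4 4-q->4 6-p->6 7-p->7 8-p->8
2. fire R0 via {0↦2, 1↦6, 2↦4}  →  V:7 E:7  edges: 0-q->3 1-p->0 1-q->3 4-p->4 4-q->4 7-p->7 8-p->8
3. fire R0 via {0↦2, 1↦7, 2↦4}  →  V:6 E:6  edges: 0-q->3 1-p->0 1-q->3 4-p->4 4-q->4 8-p->8
4. fire R0 via {0↦2, 1↦8, 2↦4}  →  V:5 E:5  edges: 0-q->3 1-p->0 1-q->3 4-p->4 4-q->4
5. fire R1 via {0↦4, 1↦1}  →  V:4 E:4  edges: 0-q->3 1-p->0 1-q->1 1-q->3
halt: no rule applies after step 5
NF edges: [(0, 3, 'q'), (1, 0, 'p'), (1, 1, 'q'), (1, 3, 'q')]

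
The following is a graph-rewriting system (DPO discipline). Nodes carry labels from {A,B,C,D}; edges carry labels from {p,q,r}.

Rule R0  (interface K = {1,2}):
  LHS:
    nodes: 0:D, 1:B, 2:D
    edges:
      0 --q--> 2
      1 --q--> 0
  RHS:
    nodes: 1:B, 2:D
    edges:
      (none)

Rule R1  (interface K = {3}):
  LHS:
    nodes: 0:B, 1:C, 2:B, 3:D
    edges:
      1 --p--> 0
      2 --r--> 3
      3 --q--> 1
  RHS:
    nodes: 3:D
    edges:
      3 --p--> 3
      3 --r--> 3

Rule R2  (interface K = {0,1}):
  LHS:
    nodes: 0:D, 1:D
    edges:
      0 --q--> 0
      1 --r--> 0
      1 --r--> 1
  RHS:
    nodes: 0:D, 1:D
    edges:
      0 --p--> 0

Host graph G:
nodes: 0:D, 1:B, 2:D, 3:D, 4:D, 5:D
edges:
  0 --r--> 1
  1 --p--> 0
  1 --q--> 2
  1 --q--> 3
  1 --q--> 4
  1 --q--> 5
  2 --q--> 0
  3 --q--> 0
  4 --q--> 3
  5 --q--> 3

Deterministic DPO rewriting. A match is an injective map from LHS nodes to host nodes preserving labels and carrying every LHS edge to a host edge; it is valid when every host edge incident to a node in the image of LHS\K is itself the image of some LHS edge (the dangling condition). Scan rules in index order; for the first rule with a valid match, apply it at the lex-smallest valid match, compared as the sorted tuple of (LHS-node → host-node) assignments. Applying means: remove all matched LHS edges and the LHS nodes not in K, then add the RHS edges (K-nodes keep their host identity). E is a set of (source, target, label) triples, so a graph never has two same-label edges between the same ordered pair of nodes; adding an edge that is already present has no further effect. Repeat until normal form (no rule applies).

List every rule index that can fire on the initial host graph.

Answer: [R0]

Rewrite trace:
R0: 3 valid matches — {0↦2, 1↦1, 2↦0}, {0↦4, 1↦1, 2↦3}, {0↦5, 1↦1, 2↦3}
R1: no valid match — LHS pattern not found
R2: no valid match — LHS pattern not found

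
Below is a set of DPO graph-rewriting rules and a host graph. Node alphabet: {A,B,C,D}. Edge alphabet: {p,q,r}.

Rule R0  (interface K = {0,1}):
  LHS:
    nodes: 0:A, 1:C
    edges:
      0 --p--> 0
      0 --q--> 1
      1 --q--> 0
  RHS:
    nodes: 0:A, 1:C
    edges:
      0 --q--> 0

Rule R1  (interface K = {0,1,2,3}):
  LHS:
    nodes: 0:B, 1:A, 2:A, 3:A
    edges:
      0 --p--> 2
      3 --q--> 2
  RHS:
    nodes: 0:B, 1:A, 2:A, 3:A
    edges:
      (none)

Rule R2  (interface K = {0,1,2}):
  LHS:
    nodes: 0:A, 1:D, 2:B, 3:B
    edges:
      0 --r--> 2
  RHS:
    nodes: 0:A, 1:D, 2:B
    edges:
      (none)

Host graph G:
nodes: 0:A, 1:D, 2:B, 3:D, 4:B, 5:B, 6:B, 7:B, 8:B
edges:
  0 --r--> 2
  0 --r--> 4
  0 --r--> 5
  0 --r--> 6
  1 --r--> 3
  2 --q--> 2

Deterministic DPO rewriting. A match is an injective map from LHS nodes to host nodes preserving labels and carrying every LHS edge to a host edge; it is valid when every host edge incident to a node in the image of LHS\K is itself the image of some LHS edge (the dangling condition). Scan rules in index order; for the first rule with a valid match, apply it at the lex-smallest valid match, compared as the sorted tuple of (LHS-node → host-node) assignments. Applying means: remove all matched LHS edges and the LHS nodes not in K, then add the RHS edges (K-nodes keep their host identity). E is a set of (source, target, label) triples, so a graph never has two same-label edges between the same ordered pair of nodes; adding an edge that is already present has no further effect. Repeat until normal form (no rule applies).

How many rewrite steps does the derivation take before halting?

Answer: 4

Derivation:
start.  V:9 E:6  edges: 0-r->2 0-r->4 0-r->5 0-r->6 1-r->3 2-q->2
1. fire R2 via {0↦0, 1↦1, 2↦2, 3↦7}  →  V:8 E:5  edges: 0-r->4 0-r->5 0-r->6 1-r->3 2-q->2
2. fire R2 via {0↦0, 1↦1, 2↦4, 3↦8}  →  V:7 E:4  edges: 0-r->5 0-r->6 1-r->3 2-q->2
3. fire R2 via {0↦0, 1↦1, 2↦5, 3↦4}  →  V:6 E:3  edges: 0-r->6 1-r->3 2-q->2
4. fire R2 via {0↦0, 1↦1, 2↦6, 3↦5}  →  V:5 E:2  edges: 1-r->3 2-q->2
normal form: no rule applies after step 4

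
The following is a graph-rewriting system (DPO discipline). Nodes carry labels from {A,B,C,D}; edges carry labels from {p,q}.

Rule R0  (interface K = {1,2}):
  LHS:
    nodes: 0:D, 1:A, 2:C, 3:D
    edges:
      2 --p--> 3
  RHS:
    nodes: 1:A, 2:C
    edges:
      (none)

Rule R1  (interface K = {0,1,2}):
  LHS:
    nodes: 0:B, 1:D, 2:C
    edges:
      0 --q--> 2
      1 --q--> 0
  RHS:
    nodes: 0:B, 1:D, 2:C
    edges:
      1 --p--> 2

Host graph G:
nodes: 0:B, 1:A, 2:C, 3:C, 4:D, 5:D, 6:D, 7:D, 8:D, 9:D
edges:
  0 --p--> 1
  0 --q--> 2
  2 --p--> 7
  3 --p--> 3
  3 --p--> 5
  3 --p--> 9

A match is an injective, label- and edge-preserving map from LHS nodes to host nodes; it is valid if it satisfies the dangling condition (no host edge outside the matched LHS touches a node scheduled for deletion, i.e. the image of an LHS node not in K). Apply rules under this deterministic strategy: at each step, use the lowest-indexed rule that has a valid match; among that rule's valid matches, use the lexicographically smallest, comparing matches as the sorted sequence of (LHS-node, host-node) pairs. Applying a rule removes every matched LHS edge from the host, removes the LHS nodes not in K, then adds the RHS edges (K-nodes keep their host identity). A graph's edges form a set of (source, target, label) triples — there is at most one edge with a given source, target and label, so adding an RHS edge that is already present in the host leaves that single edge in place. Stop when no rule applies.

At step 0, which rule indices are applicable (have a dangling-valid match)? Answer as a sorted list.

Answer: [R0]

Steps:
R0: 9 valid matches — {0↦4, 1↦1, 2↦2, 3↦7}, {0↦4, 1↦1, 2↦3, 3↦5}, {0↦4, 1↦1, 2↦3, 3↦9} (+6 more)
R1: no valid match — LHS pattern not found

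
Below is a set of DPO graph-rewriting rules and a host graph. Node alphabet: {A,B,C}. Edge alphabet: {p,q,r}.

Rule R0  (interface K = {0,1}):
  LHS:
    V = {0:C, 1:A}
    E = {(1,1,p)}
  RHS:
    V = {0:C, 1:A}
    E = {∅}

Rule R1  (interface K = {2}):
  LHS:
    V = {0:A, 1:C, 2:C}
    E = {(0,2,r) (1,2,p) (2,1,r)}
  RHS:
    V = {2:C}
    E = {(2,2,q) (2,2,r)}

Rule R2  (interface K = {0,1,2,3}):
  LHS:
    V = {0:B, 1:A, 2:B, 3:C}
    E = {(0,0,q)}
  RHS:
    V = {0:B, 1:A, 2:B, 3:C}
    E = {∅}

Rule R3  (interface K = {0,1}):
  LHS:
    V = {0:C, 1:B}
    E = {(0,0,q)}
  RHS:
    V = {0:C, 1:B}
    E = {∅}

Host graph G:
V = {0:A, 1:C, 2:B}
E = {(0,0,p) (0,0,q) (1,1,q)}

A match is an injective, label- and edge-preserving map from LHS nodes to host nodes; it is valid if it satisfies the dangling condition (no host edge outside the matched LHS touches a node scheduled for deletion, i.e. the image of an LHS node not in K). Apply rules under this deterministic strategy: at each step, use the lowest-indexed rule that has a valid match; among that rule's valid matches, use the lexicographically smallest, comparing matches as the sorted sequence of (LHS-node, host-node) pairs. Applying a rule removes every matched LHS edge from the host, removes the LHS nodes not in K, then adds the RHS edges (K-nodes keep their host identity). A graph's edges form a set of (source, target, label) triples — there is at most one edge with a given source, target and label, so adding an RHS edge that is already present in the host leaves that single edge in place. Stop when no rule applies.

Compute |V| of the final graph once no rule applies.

Answer: 3

Rewrite trace:
start.  V:3 E:3  edges: 0-p->0 0-q->0 1-q->1
1. fire R0 via {0↦1, 1↦0}  →  V:3 E:2  edges: 0-q->0 1-q->1
2. fire R3 via {0↦1, 1↦2}  →  V:3 E:1  edges: 0-q->0
halt: no rule applies after step 2
NF nodes: {0:A, 1:C, 2:B}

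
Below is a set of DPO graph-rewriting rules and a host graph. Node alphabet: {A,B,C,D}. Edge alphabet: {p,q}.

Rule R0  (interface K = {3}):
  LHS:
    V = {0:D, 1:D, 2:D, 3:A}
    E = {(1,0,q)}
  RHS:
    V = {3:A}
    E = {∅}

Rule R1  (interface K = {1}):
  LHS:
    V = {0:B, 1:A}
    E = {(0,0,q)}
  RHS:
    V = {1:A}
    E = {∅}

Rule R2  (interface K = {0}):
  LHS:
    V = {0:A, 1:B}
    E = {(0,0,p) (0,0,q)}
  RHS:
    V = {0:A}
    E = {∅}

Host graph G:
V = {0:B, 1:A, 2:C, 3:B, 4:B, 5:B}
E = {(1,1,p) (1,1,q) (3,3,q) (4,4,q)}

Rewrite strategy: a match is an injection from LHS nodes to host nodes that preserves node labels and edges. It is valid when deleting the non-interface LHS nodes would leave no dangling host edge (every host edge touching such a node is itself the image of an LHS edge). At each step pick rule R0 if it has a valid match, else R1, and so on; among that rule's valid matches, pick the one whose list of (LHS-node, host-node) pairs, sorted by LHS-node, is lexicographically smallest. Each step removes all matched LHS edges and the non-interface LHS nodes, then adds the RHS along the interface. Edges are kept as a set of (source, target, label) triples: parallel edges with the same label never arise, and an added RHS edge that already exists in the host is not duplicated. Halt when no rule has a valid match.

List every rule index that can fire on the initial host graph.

R0: no valid match — LHS pattern not found
R1: 2 valid matches — {0↦3, 1↦1}, {0↦4, 1↦1}
R2: 2 valid matches — {0↦1, 1↦0}, {0↦1, 1↦5}

Answer: [R1,R2]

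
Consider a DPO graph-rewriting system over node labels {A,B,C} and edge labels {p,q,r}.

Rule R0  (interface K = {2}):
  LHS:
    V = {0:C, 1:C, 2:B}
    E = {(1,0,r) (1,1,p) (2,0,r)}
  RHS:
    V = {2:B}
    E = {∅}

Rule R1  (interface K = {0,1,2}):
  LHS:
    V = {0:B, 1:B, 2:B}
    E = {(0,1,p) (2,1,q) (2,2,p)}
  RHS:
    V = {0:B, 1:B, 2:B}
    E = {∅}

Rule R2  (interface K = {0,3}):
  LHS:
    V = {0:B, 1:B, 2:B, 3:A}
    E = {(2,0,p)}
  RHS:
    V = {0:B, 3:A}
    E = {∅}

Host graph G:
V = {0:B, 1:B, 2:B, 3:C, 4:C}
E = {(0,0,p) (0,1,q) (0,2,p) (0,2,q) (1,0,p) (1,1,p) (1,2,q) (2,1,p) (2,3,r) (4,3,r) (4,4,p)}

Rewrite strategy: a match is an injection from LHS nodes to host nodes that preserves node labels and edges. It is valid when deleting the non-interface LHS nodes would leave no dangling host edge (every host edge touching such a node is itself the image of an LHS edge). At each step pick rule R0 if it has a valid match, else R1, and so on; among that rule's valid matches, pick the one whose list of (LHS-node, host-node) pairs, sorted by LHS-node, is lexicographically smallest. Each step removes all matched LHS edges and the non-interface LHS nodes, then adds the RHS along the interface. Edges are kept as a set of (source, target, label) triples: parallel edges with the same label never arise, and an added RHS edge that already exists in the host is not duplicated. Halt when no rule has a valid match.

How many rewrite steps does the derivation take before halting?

start.  V:5 E:11  edges: 0-p->0 0-q->1 0-p->2 0-q->2 1-p->0 1-p->1 1-q->2 2-p->1 2-r->3 4-r->3 4-p->4
1. fire R0 via {0↦3, 1↦4, 2↦2}  →  V:3 E:8  edges: 0-p->0 0-q->1 0-p->2 0-q->2 1-p->0 1-p->1 1-q->2 2-p->1
2. fire R1 via {0↦0, 1↦2, 2↦1}  →  V:3 E:5  edges: 0-p->0 0-q->1 0-q->2 1-p->0 2-p->1
3. fire R1 via {0↦2, 1↦1, 2↦0}  →  V:3 E:2  edges: 0-q->2 1-p->0
normal form: no rule applies after step 3

Answer: 3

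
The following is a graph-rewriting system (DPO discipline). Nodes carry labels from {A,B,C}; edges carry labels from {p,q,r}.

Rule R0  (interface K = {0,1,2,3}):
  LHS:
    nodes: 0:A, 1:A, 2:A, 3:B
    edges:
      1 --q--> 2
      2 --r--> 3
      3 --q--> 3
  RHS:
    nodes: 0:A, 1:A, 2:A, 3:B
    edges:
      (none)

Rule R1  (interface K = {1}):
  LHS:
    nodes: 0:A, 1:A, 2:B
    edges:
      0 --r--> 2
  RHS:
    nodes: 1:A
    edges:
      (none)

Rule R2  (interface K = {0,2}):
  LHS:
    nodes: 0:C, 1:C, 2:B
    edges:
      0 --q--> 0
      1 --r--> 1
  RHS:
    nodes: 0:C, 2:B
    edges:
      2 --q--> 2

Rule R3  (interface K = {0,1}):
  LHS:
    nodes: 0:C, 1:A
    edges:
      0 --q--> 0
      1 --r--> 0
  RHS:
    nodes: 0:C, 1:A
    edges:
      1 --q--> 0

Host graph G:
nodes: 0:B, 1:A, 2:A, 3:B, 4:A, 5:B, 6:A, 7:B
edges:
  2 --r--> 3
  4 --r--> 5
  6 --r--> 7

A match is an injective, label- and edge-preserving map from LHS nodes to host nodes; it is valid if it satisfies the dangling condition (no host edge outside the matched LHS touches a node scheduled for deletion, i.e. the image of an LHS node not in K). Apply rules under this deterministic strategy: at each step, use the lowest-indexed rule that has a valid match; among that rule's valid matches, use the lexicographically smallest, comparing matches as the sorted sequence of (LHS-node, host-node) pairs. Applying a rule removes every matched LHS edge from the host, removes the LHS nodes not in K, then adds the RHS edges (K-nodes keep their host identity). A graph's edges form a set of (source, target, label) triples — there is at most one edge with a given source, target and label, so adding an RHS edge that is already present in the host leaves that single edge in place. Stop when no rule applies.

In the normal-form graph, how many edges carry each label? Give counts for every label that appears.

Answer: (no edges)

Rewrite trace:
[0] host  ⇒  8 nodes, 3 edges  {2-r->3 4-r->5 6-r->7}
[1] R1 @ {0↦2, 1↦1, 2↦3}  ⇒  6 nodes, 2 edges  {4-r->5 6-r->7}
[2] R1 @ {0↦4, 1↦1, 2↦5}  ⇒  4 nodes, 1 edges  {6-r->7}
[3] R1 @ {0↦6, 1↦1, 2↦7}  ⇒  2 nodes, 0 edges  {∅}
normal form: no rule applies after step 3
NF edges: []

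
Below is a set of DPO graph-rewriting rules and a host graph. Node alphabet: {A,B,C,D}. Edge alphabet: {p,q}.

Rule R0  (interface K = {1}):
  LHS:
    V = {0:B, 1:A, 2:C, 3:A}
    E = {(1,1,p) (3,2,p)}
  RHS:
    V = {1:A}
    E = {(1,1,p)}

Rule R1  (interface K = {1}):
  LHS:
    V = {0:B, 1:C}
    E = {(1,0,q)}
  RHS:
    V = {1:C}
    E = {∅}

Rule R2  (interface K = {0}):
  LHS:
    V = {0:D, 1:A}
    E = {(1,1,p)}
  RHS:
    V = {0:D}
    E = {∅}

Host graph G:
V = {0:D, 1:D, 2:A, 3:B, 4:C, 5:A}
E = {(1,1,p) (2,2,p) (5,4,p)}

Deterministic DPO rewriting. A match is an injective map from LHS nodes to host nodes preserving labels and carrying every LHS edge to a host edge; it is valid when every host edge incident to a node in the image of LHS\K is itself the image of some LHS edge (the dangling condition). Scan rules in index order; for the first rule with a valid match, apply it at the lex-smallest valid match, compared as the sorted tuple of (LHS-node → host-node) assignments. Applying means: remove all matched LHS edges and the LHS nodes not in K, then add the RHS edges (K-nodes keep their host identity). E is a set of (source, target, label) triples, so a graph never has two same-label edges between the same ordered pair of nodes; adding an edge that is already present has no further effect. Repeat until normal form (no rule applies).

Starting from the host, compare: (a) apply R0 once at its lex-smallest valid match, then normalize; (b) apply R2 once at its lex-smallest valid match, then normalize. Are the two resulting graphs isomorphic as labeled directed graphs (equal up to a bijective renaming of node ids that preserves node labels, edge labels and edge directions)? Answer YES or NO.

Answer: NO

Steps:
branch R0-first: apply at {0↦3, 1↦2, 2↦4, 3↦5} → |E|=2, then 1 more step(s) → NF |V|=2 |E|=1 V={0:D, 1:D} E=1-p->1
branch R2-first: apply at {0↦0, 1↦2} → |E|=2, then 0 more step(s) → NF |V|=5 |E|=2 V={0:D, 1:D, 3:B, 4:C, 5:A} E=1-p->1 5-p->4
graphs not isomorphic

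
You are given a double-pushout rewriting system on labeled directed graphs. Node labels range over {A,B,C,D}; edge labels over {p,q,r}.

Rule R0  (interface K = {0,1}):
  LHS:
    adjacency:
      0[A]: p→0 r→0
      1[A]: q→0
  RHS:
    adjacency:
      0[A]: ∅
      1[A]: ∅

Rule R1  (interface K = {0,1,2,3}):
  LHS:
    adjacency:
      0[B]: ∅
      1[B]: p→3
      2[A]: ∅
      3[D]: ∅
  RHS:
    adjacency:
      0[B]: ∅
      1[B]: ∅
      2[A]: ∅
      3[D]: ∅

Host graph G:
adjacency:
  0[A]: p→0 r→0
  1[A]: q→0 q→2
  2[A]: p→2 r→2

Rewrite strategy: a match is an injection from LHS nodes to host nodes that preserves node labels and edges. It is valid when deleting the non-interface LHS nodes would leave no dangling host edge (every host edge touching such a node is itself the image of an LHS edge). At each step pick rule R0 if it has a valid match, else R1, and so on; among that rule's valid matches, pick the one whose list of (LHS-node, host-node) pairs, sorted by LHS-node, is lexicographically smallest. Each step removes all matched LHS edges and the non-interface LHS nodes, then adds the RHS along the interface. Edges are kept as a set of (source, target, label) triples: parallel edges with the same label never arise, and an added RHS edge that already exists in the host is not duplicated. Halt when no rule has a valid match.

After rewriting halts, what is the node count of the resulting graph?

Answer: 3

Rewrite trace:
[0] host  ⇒  3 nodes, 6 edges  {0-p->0 0-r->0 1-q->0 1-q->2 2-p->2 2-r->2}
[1] R0 @ {0↦0, 1↦1}  ⇒  3 nodes, 3 edges  {1-q->2 2-p->2 2-r->2}
[2] R0 @ {0↦2, 1↦1}  ⇒  3 nodes, 0 edges  {∅}
normal form: no rule applies after step 2
NF nodes: {0:A, 1:A, 2:A}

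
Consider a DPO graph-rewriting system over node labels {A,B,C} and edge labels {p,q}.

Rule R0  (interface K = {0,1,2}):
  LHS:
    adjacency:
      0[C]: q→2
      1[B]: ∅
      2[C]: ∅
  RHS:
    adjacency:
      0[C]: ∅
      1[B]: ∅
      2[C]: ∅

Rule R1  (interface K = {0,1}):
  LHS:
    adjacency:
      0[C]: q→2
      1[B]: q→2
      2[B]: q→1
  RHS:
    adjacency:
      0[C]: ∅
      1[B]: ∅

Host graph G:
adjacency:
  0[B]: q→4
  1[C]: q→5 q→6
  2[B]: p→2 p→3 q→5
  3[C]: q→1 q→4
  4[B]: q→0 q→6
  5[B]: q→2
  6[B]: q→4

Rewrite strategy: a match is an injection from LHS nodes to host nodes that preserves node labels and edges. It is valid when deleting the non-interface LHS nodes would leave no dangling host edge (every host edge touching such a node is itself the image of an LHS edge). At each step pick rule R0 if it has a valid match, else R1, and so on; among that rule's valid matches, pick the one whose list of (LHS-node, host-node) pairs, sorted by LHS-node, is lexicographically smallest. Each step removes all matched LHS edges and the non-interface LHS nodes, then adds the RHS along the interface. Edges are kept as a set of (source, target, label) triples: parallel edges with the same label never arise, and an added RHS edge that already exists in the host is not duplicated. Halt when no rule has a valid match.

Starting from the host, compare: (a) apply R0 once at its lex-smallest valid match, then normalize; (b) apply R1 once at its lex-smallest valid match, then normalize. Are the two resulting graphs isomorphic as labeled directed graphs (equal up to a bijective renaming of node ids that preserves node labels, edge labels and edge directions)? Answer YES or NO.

branch R0-first: apply at {0↦3, 1↦0, 2↦1} → |E|=11, then 3 more step(s) → NF |V|=4 |E|=2 V={0:B, 1:C, 2:B, 3:C} E=2-p->2 2-p->3
branch R1-first: apply at {0↦1, 1↦2, 2↦5} → |E|=9, then 3 more step(s) → NF |V|=4 |E|=2 V={0:B, 1:C, 2:B, 3:C} E=2-p->2 2-p->3
graphs isomorphic (equal up to label-preserving node renaming)

Answer: YES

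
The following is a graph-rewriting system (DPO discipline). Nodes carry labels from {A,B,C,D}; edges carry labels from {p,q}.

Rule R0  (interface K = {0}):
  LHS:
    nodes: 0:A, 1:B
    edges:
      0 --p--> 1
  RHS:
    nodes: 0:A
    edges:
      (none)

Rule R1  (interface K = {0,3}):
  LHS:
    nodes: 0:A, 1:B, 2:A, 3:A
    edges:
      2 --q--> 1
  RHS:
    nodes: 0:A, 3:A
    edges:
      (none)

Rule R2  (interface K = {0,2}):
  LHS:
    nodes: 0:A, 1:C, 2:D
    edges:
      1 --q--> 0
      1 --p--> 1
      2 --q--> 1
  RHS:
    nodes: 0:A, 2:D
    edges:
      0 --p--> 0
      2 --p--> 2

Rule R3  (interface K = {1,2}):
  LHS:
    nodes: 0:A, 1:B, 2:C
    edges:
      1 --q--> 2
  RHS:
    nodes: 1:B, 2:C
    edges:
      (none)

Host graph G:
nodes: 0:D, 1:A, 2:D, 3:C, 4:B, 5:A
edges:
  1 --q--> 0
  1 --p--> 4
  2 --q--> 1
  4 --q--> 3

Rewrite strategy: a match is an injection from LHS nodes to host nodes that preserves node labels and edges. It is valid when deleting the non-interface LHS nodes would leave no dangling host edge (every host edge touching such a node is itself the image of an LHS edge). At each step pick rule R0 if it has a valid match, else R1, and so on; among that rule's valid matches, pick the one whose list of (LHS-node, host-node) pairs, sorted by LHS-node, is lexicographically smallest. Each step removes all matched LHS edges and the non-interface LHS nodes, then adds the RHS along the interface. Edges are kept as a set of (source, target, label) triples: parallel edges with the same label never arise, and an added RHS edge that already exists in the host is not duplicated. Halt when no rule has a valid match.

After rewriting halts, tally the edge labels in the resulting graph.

initial: |V|=6 |E|=4  E = 1-q->0 1-p->4 2-q->1 4-q->3
step 1: apply R3 at {0↦5, 1↦4, 2↦3}  → |V|=5 |E|=3  E = 1-q->0 1-p->4 2-q->1
step 2: apply R0 at {0↦1, 1↦4}  → |V|=4 |E|=2  E = 1-q->0 2-q->1
final graph: no rule applies after step 2
NF edges: [(1, 0, 'q'), (2, 1, 'q')]

Answer: q:2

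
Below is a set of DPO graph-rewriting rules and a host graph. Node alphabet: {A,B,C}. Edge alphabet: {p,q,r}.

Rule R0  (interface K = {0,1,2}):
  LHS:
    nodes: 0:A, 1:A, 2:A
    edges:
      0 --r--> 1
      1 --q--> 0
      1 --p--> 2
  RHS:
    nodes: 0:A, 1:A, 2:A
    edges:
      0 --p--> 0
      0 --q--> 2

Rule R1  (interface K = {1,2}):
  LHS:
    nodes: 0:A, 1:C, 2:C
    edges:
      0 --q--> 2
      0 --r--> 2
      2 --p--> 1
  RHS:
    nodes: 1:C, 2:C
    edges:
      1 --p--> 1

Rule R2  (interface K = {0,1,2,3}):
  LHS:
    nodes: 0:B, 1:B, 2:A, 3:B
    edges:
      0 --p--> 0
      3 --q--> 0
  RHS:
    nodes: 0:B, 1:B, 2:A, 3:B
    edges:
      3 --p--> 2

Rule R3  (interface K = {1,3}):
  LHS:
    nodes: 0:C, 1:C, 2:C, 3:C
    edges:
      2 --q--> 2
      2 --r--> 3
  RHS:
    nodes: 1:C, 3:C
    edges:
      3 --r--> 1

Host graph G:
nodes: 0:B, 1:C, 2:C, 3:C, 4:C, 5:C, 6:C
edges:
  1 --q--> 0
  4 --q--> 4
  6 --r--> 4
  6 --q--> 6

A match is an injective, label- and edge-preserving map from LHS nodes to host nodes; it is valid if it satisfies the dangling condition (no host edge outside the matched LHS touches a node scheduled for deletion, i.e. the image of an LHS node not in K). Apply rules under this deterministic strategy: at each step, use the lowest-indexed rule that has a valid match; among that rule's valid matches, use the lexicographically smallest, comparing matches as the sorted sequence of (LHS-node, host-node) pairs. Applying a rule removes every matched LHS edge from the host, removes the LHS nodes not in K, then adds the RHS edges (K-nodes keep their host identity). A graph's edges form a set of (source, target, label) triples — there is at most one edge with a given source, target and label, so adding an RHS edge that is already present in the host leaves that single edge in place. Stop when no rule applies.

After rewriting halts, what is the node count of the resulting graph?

initial: |V|=7 |E|=4  E = 1-q->0 4-q->4 6-r->4 6-q->6
step 1: apply R3 at {0↦2, 1↦1, 2↦6, 3↦4}  → |V|=5 |E|=3  E = 1-q->0 4-r->1 4-q->4
step 2: apply R3 at {0↦3, 1↦5, 2↦4, 3↦1}  → |V|=3 |E|=2  E = 1-q->0 1-r->5
final graph: no rule applies after step 2
NF nodes: {0:B, 1:C, 5:C}

Answer: 3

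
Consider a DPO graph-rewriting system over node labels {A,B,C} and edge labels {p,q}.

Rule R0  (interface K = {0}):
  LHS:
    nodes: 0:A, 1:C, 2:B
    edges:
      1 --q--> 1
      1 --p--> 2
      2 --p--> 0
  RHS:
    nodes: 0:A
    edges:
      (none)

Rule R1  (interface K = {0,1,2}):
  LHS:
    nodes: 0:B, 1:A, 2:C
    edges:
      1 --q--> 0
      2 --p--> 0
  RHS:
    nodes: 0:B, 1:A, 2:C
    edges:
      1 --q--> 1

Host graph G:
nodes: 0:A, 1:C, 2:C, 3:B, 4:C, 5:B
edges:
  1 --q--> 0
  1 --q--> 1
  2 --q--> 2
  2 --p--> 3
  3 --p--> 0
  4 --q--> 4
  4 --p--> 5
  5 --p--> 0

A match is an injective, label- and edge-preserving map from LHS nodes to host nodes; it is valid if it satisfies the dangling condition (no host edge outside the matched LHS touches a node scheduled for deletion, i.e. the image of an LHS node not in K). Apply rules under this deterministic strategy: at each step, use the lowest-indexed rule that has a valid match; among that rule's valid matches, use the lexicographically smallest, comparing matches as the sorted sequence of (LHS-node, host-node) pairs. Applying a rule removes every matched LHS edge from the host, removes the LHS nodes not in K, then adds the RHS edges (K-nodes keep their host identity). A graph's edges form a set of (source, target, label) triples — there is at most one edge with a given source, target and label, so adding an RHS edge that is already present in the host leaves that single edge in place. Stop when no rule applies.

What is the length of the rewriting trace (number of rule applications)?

Answer: 2

Steps:
initial: |V|=6 |E|=8  E = 1-q->0 1-q->1 2-q->2 2-p->3 3-p->0 4-q->4 4-p->5 5-p->0
step 1: apply R0 at {0↦0, 1↦2, 2↦3}  → |V|=4 |E|=5  E = 1-q->0 1-q->1 4-q->4 4-p->5 5-p->0
step 2: apply R0 at {0↦0, 1↦4, 2↦5}  → |V|=2 |E|=2  E = 1-q->0 1-q->1
normal form: no rule applies after step 2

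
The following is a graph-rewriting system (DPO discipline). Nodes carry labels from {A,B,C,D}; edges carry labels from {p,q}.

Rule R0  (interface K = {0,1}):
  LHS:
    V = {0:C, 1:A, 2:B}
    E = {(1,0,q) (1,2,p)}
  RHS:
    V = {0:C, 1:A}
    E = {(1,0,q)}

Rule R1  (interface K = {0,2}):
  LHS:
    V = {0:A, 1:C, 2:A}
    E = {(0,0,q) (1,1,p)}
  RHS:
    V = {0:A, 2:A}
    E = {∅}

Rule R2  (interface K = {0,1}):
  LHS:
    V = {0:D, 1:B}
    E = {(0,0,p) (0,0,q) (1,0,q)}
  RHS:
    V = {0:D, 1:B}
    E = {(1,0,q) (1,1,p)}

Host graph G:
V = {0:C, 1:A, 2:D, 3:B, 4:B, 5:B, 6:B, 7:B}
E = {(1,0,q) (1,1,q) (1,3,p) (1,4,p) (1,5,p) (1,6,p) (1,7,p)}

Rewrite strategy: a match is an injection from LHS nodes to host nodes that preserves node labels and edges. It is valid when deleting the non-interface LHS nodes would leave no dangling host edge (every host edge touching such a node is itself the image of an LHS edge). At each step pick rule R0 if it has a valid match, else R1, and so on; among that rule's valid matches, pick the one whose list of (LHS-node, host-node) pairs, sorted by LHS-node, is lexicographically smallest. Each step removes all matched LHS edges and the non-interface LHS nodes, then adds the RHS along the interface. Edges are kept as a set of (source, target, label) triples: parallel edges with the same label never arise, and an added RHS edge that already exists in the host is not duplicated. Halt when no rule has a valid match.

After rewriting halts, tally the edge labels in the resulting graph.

Answer: q:2

Steps:
start.  V:8 E:7  edges: 1-q->0 1-q->1 1-p->3 1-p->4 1-p->5 1-p->6 1-p->7
1. fire R0 via {0↦0, 1↦1, 2↦3}  →  V:7 E:6  edges: 1-q->0 1-q->1 1-p->4 1-p->5 1-p->6 1-p->7
2. fire R0 via {0↦0, 1↦1, 2↦4}  →  V:6 E:5  edges: 1-q->0 1-q->1 1-p->5 1-p->6 1-p->7
3. fire R0 via {0↦0, 1↦1, 2↦5}  →  V:5 E:4  edges: 1-q->0 1-q->1 1-p->6 1-p->7
4. fire R0 via {0↦0, 1↦1, 2↦6}  →  V:4 E:3  edges: 1-q->0 1-q->1 1-p->7
5. fire R0 via {0↦0, 1↦1, 2↦7}  →  V:3 E:2  edges: 1-q->0 1-q->1
halt: no rule applies after step 5
NF edges: [(1, 0, 'q'), (1, 1, 'q')]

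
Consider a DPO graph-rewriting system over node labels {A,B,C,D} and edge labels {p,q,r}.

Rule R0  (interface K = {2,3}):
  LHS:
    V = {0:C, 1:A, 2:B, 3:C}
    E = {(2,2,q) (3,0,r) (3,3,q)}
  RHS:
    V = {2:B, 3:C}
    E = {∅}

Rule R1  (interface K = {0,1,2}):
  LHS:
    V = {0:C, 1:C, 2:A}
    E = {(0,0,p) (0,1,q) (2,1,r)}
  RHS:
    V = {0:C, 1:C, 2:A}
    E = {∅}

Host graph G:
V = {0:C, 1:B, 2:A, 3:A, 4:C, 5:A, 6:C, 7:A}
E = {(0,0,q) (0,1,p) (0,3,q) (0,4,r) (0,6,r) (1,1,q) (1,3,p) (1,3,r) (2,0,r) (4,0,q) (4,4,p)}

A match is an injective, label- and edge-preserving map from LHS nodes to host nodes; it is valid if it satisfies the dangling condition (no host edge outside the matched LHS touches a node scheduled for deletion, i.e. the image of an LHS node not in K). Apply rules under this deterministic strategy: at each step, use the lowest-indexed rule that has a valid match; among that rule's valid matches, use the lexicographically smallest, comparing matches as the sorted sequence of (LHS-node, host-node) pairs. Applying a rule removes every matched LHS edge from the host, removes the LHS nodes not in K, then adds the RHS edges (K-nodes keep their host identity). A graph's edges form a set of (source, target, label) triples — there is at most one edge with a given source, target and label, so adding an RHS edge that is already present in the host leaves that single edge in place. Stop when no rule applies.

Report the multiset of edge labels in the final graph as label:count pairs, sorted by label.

Answer: p:2 q:1 r:2

Derivation:
initial: |V|=8 |E|=11  E = 0-q->0 0-p->1 0-q->3 0-r->4 0-r->6 1-q->1 1-p->3 1-r->3 2-r->0 4-q->0 4-p->4
step 1: apply R0 at {0↦6, 1↦5, 2↦1, 3↦0}  → |V|=6 |E|=8  E = 0-p->1 0-q->3 0-r->4 1-p->3 1-r->3 2-r->0 4-q->0 4-p->4
step 2: apply R1 at {0↦4, 1↦0, 2↦2}  → |V|=6 |E|=5  E = 0-p->1 0-q->3 0-r->4 1-p->3 1-r->3
final graph: no rule applies after step 2
NF edges: [(0, 1, 'p'), (0, 3, 'q'), (0, 4, 'r'), (1, 3, 'p'), (1, 3, 'r')]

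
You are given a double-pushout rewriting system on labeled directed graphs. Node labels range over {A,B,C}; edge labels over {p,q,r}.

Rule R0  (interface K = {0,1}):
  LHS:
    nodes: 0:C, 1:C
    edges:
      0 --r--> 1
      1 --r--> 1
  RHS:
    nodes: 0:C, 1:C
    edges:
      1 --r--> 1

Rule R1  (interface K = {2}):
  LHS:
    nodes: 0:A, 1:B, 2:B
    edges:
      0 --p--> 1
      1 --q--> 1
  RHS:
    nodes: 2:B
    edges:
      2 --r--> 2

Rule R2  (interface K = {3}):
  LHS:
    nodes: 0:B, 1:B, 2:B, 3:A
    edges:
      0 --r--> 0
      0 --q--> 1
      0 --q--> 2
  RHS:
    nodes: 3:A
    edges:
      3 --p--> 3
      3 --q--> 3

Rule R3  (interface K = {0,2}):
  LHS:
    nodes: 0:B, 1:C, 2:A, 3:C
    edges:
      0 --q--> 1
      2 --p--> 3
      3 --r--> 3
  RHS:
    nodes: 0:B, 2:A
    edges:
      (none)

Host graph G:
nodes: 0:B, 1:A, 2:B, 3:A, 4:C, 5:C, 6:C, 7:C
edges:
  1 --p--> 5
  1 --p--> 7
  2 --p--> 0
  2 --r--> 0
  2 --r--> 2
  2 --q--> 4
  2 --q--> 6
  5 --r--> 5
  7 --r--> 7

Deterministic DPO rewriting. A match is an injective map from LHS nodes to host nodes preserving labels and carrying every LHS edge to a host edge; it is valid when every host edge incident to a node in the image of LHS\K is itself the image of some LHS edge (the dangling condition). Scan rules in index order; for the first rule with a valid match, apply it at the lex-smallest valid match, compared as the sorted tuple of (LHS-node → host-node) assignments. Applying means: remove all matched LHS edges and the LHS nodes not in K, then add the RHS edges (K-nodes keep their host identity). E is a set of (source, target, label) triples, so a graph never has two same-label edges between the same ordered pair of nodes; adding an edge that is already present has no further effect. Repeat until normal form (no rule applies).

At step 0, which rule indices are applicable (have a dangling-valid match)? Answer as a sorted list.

Answer: [R3]

Steps:
R0: no valid match — LHS pattern not found
R1: no valid match — LHS pattern not found
R2: no valid match — LHS pattern not found
R3: 4 valid matches — {0↦2, 1↦4, 2↦1, 3↦5}, {0↦2, 1↦4, 2↦1, 3↦7}, {0↦2, 1↦6, 2↦1, 3↦5} (+1 more)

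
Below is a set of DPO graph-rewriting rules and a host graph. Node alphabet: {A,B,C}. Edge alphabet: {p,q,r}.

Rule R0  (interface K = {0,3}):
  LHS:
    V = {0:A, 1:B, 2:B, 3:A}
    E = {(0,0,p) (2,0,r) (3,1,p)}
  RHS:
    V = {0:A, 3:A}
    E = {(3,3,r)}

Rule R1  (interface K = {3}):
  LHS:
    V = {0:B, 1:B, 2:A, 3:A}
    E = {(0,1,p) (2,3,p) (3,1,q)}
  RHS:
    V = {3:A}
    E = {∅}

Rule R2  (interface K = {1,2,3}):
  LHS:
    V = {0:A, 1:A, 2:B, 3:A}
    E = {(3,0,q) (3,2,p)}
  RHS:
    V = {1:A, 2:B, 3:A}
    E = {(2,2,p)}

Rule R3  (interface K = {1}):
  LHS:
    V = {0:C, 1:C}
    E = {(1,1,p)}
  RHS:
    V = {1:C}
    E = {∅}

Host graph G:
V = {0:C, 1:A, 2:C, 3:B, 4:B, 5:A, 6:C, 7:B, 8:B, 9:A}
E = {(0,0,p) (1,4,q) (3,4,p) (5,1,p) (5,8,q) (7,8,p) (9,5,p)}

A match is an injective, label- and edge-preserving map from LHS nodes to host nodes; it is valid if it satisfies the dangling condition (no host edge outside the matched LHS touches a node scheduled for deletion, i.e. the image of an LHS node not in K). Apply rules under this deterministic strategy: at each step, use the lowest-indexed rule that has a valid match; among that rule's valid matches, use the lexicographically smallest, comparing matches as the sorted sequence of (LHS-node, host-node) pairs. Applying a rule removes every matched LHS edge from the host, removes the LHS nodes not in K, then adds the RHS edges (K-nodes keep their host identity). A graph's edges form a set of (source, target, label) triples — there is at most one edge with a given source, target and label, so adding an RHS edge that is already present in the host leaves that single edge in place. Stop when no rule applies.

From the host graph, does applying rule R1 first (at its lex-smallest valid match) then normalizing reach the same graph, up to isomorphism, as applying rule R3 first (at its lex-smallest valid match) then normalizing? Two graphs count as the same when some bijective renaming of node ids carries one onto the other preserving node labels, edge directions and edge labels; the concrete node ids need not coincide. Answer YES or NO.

Answer: YES

Steps:
branch R1-first: apply at {0↦7, 1↦8, 2↦9, 3↦5} → |E|=4, then 2 more step(s) → NF |V|=3 |E|=0 V={0:C, 1:A, 6:C} E=∅
branch R3-first: apply at {0↦2, 1↦0} → |E|=6, then 2 more step(s) → NF |V|=3 |E|=0 V={0:C, 1:A, 6:C} E=∅
graphs isomorphic (equal up to label-preserving node renaming)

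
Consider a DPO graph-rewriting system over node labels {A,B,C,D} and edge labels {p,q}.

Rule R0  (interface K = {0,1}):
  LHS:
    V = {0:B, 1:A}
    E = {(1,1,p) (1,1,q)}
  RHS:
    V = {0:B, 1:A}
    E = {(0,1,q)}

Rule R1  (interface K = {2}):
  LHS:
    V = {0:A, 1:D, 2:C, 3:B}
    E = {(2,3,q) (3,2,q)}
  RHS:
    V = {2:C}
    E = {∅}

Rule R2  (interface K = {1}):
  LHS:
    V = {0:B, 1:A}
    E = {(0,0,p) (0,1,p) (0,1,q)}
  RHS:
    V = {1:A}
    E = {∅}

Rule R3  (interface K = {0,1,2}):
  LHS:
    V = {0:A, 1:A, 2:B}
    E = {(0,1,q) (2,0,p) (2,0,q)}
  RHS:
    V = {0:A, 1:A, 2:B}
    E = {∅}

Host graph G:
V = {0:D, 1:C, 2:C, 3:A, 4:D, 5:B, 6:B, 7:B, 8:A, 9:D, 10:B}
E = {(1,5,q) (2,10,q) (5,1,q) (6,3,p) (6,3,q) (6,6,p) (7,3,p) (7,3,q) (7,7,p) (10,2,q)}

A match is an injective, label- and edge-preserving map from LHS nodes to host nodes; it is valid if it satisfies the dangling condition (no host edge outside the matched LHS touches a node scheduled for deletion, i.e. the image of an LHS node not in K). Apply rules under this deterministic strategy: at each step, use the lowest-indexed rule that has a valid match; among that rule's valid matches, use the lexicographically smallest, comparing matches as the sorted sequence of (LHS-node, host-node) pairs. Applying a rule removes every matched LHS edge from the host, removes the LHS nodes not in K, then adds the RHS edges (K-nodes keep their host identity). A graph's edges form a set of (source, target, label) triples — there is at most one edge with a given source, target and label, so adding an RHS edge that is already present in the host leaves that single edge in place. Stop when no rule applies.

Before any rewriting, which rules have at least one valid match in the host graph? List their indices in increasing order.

R0: no valid match — LHS pattern not found
R1: 6 valid matches — {0↦8, 1↦0, 2↦1, 3↦5}, {0↦8, 1↦0, 2↦2, 3↦10}, {0↦8, 1↦4, 2↦1, 3↦5} (+3 more)
R2: 2 valid matches — {0↦6, 1↦3}, {0↦7, 1↦3}
R3: no valid match — LHS pattern not found

Answer: [R1,R2]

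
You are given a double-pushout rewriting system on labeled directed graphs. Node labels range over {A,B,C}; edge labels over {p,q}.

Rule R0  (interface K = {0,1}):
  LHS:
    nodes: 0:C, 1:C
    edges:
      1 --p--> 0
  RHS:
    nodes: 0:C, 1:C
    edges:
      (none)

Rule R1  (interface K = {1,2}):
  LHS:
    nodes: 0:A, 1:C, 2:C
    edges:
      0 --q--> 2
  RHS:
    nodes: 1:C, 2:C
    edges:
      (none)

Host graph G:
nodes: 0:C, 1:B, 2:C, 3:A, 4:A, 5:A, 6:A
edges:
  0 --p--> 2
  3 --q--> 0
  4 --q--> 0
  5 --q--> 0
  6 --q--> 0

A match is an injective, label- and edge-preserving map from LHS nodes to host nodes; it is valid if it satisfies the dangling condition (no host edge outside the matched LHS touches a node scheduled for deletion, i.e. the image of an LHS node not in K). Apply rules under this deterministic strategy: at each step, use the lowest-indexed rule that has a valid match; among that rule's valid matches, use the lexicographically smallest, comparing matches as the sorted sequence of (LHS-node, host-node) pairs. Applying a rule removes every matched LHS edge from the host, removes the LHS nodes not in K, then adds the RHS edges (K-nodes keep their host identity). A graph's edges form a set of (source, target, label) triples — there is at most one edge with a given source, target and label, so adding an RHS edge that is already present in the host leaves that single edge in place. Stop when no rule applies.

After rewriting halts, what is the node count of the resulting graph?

Answer: 3

Derivation:
initial: |V|=7 |E|=5  E = 0-p->2 3-q->0 4-q->0 5-q->0 6-q->0
step 1: apply R0 at {0↦2, 1↦0}  → |V|=7 |E|=4  E = 3-q->0 4-q->0 5-q->0 6-q->0
step 2: apply R1 at {0↦3, 1↦2, 2↦0}  → |V|=6 |E|=3  E = 4-q->0 5-q->0 6-q->0
step 3: apply R1 at {0↦4, 1↦2, 2↦0}  → |V|=5 |E|=2  E = 5-q->0 6-q->0
step 4: apply R1 at {0↦5, 1↦2, 2↦0}  → |V|=4 |E|=1  E = 6-q->0
step 5: apply R1 at {0↦6, 1↦2, 2↦0}  → |V|=3 |E|=0  E = ∅
final graph: no rule applies after step 5
NF nodes: {0:C, 1:B, 2:C}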